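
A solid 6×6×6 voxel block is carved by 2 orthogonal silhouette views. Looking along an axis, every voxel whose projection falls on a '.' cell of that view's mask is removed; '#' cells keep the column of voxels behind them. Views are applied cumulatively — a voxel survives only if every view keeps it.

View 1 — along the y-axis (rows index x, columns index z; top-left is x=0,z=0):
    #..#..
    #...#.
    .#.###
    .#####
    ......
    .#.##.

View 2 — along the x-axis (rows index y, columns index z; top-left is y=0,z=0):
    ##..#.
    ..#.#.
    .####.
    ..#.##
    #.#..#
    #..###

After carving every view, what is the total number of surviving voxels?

before carving: 216 voxels (6×6×6)
after view 1 [y-axis, 16 of 36 cells solid] → remaining = 96
after view 2 [x-axis, 19 of 36 cells solid] → remaining = 50

|visual hull| = 50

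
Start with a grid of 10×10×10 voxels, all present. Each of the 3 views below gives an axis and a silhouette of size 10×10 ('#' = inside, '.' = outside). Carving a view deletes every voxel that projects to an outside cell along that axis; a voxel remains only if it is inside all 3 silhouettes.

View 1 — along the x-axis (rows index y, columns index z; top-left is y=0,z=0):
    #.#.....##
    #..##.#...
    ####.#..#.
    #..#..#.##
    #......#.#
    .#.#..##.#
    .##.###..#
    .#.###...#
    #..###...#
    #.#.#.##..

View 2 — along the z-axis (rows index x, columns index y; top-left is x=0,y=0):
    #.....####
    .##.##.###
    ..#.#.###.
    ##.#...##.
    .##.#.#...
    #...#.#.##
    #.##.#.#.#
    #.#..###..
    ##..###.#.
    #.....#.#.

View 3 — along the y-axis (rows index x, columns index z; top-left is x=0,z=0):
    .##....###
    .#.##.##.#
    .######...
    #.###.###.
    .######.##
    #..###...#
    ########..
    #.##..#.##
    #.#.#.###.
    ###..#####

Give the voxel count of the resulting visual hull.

160 voxels

full grid |V| = 1000
[1] x-view keeps 48 columns → grid now 480
[2] z-view keeps 51 columns → grid now 246
[3] y-view keeps 65 columns → grid now 160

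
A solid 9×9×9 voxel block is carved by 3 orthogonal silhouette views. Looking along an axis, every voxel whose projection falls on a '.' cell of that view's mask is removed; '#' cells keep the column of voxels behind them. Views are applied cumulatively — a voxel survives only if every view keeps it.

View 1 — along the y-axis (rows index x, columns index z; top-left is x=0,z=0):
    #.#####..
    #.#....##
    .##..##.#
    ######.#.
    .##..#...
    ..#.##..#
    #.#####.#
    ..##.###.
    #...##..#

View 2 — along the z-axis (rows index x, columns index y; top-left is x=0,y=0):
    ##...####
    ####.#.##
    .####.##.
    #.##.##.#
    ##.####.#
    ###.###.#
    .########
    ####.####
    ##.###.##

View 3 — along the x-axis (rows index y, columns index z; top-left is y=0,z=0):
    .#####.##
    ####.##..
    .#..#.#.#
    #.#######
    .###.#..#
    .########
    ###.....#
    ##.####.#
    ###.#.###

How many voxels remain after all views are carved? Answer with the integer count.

voxel count = 218

start: 9×9×9 = 729 voxels
[1] y-view keeps 45 columns → grid now 405
[2] z-view keeps 62 columns → grid now 309
[3] x-view keeps 56 columns → grid now 218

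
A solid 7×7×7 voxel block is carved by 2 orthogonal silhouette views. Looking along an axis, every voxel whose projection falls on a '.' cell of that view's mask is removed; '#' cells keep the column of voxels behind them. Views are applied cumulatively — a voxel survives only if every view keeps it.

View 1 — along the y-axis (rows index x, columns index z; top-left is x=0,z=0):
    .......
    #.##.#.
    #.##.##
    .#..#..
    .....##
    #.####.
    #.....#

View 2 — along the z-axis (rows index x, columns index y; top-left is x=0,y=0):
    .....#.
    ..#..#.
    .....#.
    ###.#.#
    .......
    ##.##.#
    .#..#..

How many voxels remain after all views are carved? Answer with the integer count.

before carving: 343 voxels (7×7×7)
step 1: project along y, AND mask (20/49) → |grid| = 140
step 2: project along z, AND mask (16/49) → |grid| = 52

remaining voxels: 52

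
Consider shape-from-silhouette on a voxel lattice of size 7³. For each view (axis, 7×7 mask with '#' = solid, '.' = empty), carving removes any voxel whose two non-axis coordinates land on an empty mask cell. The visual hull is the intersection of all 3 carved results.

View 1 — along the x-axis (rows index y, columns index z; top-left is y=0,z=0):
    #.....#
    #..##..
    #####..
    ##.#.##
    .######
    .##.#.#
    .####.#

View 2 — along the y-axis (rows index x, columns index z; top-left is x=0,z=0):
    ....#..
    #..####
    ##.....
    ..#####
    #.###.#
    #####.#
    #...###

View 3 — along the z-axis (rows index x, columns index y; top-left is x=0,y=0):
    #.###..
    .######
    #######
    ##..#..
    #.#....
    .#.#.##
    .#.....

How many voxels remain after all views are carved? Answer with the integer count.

remaining voxels: 62

initial block: 7^3 = 343
[1] x-view keeps 30 columns → grid now 210
[2] y-view keeps 28 columns → grid now 123
[3] z-view keeps 27 columns → grid now 62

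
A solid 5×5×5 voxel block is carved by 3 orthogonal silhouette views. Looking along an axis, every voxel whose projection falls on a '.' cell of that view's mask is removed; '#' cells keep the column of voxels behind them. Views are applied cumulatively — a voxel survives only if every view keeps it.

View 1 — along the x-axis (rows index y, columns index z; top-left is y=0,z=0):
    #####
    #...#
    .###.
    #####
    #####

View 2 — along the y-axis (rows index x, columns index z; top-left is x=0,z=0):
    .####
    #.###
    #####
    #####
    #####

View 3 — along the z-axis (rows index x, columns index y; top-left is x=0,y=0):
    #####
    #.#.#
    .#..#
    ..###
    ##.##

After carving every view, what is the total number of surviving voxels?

initial block: 5^3 = 125
V1 x: intersect with YZ mask (20 set) -- 100 left
V2 y: intersect with XZ mask (23 set) -- 92 left
V3 z: intersect with XY mask (17 set) -- 63 left

voxel count = 63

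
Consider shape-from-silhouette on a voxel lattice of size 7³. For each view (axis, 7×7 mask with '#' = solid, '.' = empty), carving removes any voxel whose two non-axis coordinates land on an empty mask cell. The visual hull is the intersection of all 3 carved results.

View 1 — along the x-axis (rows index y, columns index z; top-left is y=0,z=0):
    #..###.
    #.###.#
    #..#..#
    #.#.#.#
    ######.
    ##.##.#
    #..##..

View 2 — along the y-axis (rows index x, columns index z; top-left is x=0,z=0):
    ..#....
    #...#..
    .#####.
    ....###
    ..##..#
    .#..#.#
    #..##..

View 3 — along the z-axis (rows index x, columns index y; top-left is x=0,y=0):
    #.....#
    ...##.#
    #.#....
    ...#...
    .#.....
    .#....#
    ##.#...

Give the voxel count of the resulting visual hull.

remaining voxels: 26

before carving: 343 voxels (7×7×7)
carve view 1 (along x, YZ-mask fill 30/49): 210 voxels remain
carve view 2 (along y, XZ-mask fill 20/49): 91 voxels remain
carve view 3 (along z, XY-mask fill 14/49): 26 voxels remain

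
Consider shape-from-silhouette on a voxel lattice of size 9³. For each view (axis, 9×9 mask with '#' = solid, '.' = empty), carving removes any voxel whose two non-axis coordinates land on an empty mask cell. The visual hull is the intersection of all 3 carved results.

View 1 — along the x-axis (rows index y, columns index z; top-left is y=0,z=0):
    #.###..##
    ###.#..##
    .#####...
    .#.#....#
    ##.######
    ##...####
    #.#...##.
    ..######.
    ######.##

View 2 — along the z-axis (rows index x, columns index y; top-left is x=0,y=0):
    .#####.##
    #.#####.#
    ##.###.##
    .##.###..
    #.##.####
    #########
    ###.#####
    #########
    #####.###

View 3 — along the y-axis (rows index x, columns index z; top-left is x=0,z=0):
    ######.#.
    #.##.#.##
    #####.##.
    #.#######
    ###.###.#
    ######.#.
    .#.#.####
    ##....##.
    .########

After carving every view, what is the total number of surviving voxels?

285 voxels

before carving: 729 voxels (9×9×9)
step 1: project along x, AND mask (52/81) → |grid| = 468
step 2: project along z, AND mask (67/81) → |grid| = 391
step 3: project along y, AND mask (60/81) → |grid| = 285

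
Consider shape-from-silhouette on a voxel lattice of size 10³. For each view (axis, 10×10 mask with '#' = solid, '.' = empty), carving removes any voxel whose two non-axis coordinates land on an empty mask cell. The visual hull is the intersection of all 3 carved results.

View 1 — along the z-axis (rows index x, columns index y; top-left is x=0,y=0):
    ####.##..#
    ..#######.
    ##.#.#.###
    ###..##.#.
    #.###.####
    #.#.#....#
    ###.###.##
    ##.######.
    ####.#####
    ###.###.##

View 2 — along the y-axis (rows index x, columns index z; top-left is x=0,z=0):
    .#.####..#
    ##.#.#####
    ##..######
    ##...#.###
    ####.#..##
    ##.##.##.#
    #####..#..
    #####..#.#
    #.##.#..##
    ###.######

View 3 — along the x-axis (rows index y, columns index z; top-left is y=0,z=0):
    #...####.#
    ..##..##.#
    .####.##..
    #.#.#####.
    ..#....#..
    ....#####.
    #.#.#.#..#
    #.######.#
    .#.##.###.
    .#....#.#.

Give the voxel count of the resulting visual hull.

|visual hull| = 250

start: 10×10×10 = 1000 voxels
carve view 1 (along z, XY-mask fill 72/100): 720 voxels remain
carve view 2 (along y, XZ-mask fill 70/100): 504 voxels remain
carve view 3 (along x, YZ-mask fill 53/100): 250 voxels remain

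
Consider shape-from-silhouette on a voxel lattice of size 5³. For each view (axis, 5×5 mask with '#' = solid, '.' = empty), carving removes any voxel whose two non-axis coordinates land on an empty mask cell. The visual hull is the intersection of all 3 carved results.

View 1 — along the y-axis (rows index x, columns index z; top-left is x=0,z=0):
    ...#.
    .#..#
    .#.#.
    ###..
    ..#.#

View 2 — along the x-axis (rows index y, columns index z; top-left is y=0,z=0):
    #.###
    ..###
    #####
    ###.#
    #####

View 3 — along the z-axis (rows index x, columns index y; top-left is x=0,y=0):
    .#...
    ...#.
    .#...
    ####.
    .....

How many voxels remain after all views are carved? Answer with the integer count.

initial block: 5^3 = 125
V1 y: intersect with XZ mask (10 set) -- 50 left
V2 x: intersect with YZ mask (21 set) -- 41 left
V3 z: intersect with XY mask (7 set) -- 13 left

13 voxels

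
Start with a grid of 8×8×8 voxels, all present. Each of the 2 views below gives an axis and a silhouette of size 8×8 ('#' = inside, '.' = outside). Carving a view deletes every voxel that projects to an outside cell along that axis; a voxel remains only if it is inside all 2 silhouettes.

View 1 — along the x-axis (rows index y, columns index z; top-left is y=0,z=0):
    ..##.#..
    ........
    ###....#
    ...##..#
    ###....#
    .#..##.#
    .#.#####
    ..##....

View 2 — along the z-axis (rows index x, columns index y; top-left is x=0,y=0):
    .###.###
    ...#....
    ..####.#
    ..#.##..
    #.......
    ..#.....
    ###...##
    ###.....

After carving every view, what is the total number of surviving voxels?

80 voxels

full grid |V| = 512
  1. axis=0 (YZ plane), |mask|=26  ⇒  voxels=208
  2. axis=2 (XY plane), |mask|=25  ⇒  voxels=80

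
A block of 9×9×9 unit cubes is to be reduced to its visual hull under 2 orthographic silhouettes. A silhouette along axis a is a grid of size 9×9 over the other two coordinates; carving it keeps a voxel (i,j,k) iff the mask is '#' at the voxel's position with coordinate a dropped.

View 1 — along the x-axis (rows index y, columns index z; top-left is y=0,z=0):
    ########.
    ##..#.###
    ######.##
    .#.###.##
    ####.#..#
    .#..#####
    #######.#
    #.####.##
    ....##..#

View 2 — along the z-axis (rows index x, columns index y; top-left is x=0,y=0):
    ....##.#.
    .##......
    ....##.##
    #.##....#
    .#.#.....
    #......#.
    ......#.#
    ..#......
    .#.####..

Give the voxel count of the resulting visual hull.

158 voxels

initial block: 9^3 = 729
after view 1 [x-axis, 58 of 81 cells solid] → remaining = 522
after view 2 [z-axis, 25 of 81 cells solid] → remaining = 158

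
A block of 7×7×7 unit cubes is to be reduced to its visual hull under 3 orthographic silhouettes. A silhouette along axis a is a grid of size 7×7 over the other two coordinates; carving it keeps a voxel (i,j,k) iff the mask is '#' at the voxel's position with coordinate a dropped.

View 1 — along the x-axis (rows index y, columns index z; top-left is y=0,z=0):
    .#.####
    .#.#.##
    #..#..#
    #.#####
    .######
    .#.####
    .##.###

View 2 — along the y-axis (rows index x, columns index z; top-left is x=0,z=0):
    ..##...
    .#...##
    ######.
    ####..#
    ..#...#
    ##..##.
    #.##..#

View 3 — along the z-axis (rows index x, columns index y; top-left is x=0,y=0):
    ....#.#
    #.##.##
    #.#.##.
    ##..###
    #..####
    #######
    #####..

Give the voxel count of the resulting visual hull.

full grid |V| = 343
step 1: project along x, AND mask (34/49) → |grid| = 238
step 2: project along y, AND mask (26/49) → |grid| = 123
step 3: project along z, AND mask (33/49) → |grid| = 86

86 voxels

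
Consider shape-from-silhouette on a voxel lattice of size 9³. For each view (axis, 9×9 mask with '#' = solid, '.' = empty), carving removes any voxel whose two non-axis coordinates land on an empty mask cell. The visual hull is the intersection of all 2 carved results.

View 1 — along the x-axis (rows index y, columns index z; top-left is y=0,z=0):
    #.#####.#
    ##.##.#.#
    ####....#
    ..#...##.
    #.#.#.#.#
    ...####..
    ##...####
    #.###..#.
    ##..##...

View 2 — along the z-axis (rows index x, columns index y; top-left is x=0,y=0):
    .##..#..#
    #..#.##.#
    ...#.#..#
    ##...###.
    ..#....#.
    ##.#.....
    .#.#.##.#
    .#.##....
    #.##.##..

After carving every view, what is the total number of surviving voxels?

170 voxels

start: 9×9×9 = 729 voxels
V1 x: intersect with YZ mask (45 set) -- 405 left
V2 z: intersect with XY mask (35 set) -- 170 left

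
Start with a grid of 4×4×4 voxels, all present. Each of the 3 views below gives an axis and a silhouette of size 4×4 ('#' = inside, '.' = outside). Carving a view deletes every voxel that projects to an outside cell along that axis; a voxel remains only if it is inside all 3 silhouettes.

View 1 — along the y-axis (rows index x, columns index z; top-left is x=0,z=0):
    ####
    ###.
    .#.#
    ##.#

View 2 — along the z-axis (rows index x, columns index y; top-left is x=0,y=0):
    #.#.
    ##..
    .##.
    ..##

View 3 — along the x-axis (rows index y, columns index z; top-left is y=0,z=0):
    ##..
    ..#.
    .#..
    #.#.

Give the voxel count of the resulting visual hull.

remaining voxels: 9

initial block: 4^3 = 64
V1 y: intersect with XZ mask (12 set) -- 48 left
V2 z: intersect with XY mask (8 set) -- 24 left
V3 x: intersect with YZ mask (6 set) -- 9 left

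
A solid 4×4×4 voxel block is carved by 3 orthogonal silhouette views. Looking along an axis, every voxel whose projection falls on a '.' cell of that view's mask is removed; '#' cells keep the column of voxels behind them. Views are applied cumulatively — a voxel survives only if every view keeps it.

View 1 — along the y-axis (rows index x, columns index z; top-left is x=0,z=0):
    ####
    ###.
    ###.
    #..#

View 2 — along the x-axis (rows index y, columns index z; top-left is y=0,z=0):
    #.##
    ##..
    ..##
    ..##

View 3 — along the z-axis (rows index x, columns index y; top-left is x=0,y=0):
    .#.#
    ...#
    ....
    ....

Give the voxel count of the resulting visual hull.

initial block: 4^3 = 64
after view 1 [y-axis, 12 of 16 cells solid] → remaining = 48
after view 2 [x-axis, 9 of 16 cells solid] → remaining = 26
after view 3 [z-axis, 3 of 16 cells solid] → remaining = 5

|visual hull| = 5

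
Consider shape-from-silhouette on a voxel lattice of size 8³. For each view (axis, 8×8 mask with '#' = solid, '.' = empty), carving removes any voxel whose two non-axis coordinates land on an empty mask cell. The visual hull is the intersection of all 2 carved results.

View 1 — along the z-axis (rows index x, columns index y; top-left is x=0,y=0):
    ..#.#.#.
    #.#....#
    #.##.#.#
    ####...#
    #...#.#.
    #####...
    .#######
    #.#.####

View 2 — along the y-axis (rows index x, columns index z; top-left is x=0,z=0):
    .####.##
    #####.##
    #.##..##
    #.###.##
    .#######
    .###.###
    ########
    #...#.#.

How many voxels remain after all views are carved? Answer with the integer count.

219 voxels

full grid |V| = 512
[1] z-view keeps 37 columns → grid now 296
[2] y-view keeps 48 columns → grid now 219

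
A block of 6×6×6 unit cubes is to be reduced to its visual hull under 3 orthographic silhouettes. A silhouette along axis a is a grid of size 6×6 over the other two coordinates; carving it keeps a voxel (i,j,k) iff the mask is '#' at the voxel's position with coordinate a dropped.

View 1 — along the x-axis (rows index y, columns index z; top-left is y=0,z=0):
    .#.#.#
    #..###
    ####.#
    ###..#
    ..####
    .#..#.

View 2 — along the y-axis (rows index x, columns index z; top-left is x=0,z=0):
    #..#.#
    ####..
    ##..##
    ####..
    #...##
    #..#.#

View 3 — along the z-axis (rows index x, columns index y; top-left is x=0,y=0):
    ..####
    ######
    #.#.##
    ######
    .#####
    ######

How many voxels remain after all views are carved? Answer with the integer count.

|visual hull| = 66

full grid |V| = 216
after view 1 [x-axis, 22 of 36 cells solid] → remaining = 132
after view 2 [y-axis, 21 of 36 cells solid] → remaining = 78
after view 3 [z-axis, 31 of 36 cells solid] → remaining = 66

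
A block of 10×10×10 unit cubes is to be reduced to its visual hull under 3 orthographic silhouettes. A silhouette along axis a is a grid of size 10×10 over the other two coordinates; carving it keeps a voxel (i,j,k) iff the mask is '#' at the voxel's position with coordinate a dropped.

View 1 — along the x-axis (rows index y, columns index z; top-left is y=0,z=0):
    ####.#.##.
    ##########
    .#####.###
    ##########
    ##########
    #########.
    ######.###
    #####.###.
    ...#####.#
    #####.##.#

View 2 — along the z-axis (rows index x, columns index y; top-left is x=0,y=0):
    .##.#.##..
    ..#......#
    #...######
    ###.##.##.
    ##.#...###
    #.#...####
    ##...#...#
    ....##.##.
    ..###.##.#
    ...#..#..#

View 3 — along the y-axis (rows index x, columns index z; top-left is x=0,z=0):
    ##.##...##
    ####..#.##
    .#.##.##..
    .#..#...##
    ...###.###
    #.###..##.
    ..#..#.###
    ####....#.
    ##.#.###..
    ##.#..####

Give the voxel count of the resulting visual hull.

remaining voxels: 233

start: 10×10×10 = 1000 voxels
V1 x: intersect with YZ mask (85 set) -- 850 left
V2 z: intersect with XY mask (50 set) -- 418 left
V3 y: intersect with XZ mask (57 set) -- 233 left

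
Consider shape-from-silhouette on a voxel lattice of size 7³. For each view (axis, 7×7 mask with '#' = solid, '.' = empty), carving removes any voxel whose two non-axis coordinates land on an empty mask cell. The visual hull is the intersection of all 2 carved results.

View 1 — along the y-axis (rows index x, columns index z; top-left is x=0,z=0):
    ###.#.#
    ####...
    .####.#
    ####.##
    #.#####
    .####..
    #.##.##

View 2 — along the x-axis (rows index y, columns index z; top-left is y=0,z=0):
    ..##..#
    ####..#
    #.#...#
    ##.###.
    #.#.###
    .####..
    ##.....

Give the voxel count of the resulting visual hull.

full grid |V| = 343
carve view 1 (along y, XZ-mask fill 35/49): 245 voxels remain
carve view 2 (along x, YZ-mask fill 27/49): 142 voxels remain

142 voxels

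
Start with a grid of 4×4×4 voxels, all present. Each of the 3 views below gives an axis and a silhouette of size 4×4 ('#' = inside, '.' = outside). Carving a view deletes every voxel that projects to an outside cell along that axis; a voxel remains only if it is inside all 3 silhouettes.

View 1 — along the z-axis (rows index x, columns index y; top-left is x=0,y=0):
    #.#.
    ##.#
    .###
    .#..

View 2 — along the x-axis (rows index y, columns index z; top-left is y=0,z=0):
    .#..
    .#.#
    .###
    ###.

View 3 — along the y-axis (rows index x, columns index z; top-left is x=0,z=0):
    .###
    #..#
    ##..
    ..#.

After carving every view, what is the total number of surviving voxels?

start: 4×4×4 = 64 voxels
[1] z-view keeps 9 columns → grid now 36
[2] x-view keeps 9 columns → grid now 20
[3] y-view keeps 8 columns → grid now 10

voxel count = 10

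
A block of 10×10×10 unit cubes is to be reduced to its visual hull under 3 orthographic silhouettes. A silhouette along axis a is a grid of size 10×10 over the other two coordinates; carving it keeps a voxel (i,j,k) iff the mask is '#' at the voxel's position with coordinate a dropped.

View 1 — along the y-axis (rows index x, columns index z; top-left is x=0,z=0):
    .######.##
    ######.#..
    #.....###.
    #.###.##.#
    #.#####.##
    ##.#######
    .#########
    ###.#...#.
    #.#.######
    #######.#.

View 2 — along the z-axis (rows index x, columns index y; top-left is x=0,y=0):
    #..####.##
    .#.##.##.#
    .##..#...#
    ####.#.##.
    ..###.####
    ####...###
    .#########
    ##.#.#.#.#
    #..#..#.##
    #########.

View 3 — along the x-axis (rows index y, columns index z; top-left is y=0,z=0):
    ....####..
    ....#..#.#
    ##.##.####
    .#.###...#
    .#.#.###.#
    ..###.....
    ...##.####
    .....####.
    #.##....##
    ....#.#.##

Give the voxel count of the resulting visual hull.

full grid |V| = 1000
V1 y: intersect with XZ mask (73 set) -- 730 left
V2 z: intersect with XY mask (67 set) -- 505 left
V3 x: intersect with YZ mask (48 set) -- 242 left

242 voxels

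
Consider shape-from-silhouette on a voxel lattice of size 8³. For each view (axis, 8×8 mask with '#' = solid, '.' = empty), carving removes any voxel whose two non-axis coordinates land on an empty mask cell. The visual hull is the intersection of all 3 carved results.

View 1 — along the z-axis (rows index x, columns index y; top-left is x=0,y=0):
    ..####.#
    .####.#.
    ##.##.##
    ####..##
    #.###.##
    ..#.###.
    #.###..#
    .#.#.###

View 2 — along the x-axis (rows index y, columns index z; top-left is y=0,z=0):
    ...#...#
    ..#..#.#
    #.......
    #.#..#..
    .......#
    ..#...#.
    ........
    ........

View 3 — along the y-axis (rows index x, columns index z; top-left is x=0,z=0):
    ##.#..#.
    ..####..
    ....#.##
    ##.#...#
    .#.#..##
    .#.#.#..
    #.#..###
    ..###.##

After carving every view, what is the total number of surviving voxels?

|visual hull| = 29

start: 8×8×8 = 512 voxels
V1 z: intersect with XY mask (42 set) -- 336 left
V2 x: intersect with YZ mask (12 set) -- 59 left
V3 y: intersect with XZ mask (32 set) -- 29 left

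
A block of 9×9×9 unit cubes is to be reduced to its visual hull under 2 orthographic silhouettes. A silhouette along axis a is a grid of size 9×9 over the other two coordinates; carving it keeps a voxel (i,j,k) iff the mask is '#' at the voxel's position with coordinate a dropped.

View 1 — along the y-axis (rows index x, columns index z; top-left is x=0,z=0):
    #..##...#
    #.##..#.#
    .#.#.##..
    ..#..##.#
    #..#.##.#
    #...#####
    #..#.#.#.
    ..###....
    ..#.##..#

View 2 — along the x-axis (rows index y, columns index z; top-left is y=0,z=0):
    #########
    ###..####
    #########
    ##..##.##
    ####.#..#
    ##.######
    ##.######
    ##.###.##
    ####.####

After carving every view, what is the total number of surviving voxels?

initial block: 9^3 = 729
step 1: project along y, AND mask (39/81) → |grid| = 351
step 2: project along x, AND mask (68/81) → |grid| = 294

remaining voxels: 294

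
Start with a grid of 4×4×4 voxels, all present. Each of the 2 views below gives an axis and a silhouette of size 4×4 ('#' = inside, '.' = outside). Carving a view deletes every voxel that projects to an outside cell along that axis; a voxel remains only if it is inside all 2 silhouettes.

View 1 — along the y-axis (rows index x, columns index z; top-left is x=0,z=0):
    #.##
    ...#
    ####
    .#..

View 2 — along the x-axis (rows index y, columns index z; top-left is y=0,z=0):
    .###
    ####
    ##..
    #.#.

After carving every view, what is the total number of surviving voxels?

voxel count = 24

before carving: 64 voxels (4×4×4)
V1 y: intersect with XZ mask (9 set) -- 36 left
V2 x: intersect with YZ mask (11 set) -- 24 left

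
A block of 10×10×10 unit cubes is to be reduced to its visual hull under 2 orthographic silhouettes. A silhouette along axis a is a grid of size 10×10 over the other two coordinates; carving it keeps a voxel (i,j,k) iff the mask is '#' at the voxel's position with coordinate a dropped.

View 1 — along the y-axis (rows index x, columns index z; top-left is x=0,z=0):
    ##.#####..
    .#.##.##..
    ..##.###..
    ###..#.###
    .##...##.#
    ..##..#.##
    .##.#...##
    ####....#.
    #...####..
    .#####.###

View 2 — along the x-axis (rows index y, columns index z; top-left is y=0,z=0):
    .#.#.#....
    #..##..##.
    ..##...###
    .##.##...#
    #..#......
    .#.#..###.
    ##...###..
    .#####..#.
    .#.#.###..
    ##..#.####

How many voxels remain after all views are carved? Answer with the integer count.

start: 10×10×10 = 1000 voxels
V1 y: intersect with XZ mask (57 set) -- 570 left
V2 x: intersect with YZ mask (48 set) -- 279 left

remaining voxels: 279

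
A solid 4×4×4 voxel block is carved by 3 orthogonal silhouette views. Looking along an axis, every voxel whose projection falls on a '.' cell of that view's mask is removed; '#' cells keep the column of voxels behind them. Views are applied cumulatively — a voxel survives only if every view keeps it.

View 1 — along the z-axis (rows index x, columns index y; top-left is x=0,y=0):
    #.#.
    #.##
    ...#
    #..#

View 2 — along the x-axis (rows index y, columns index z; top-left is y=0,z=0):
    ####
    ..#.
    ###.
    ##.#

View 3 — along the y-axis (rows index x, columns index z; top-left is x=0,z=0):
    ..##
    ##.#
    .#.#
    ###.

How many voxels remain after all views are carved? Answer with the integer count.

18 voxels

initial block: 4^3 = 64
after view 1 [z-axis, 8 of 16 cells solid] → remaining = 32
after view 2 [x-axis, 11 of 16 cells solid] → remaining = 27
after view 3 [y-axis, 10 of 16 cells solid] → remaining = 18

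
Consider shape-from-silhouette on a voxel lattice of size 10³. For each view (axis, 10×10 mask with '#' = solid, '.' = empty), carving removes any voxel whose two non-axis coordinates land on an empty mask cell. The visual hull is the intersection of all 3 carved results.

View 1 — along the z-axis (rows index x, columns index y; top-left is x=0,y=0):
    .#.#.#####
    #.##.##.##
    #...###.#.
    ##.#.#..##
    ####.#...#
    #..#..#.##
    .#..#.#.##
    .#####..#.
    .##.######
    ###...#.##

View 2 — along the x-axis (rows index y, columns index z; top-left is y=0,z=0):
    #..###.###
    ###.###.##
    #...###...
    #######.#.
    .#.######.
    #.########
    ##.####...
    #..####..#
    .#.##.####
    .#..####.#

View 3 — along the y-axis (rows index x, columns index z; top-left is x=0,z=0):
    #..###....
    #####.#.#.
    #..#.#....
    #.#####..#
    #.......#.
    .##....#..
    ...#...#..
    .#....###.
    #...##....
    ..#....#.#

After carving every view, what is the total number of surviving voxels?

|visual hull| = 169

before carving: 1000 voxels (10×10×10)
after view 1 [z-axis, 61 of 100 cells solid] → remaining = 610
after view 2 [x-axis, 68 of 100 cells solid] → remaining = 422
after view 3 [y-axis, 38 of 100 cells solid] → remaining = 169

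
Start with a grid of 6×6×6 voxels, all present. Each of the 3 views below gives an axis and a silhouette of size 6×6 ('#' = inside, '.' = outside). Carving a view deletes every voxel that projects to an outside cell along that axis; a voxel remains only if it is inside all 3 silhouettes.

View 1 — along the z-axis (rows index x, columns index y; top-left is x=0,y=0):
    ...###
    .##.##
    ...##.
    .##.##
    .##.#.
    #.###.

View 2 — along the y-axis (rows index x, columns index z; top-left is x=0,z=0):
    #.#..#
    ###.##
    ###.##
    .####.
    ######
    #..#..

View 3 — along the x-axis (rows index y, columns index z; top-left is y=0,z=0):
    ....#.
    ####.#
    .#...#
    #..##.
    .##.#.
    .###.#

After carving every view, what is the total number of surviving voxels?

full grid |V| = 216
carve view 1 (along z, XY-mask fill 20/36): 120 voxels remain
carve view 2 (along y, XZ-mask fill 25/36): 81 voxels remain
carve view 3 (along x, YZ-mask fill 18/36): 43 voxels remain

voxel count = 43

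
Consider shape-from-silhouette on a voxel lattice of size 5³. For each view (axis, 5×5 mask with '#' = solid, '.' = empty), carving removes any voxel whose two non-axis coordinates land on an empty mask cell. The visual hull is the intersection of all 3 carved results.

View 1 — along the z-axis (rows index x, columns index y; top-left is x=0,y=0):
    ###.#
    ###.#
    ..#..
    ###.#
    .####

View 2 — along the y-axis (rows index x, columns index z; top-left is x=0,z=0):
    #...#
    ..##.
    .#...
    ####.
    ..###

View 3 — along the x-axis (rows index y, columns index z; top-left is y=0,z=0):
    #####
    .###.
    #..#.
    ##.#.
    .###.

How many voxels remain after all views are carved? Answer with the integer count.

initial block: 5^3 = 125
  1. axis=2 (XY plane), |mask|=17  ⇒  voxels=85
  2. axis=1 (XZ plane), |mask|=12  ⇒  voxels=45
  3. axis=0 (YZ plane), |mask|=16  ⇒  voxels=28

28 voxels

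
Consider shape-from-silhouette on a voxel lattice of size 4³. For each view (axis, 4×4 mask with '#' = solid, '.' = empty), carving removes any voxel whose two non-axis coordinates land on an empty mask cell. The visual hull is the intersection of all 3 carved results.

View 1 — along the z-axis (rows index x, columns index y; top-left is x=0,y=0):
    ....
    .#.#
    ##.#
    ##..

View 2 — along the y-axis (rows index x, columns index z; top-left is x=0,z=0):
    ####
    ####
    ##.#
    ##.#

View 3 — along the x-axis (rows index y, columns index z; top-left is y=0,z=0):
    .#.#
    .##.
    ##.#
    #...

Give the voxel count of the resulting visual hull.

remaining voxels: 10

start: 4×4×4 = 64 voxels
after view 1 [z-axis, 7 of 16 cells solid] → remaining = 28
after view 2 [y-axis, 14 of 16 cells solid] → remaining = 23
after view 3 [x-axis, 8 of 16 cells solid] → remaining = 10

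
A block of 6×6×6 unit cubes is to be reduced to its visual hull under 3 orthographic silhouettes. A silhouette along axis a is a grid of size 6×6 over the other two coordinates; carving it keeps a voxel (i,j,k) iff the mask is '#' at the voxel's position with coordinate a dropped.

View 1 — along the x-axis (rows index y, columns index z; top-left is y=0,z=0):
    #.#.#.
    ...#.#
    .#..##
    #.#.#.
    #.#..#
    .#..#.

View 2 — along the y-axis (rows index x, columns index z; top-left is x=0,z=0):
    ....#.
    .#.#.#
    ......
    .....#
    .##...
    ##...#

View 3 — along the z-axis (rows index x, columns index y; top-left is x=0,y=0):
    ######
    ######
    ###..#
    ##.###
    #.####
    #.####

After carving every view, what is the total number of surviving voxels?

24 voxels

initial block: 6^3 = 216
[1] x-view keeps 16 columns → grid now 96
[2] y-view keeps 10 columns → grid now 26
[3] z-view keeps 31 columns → grid now 24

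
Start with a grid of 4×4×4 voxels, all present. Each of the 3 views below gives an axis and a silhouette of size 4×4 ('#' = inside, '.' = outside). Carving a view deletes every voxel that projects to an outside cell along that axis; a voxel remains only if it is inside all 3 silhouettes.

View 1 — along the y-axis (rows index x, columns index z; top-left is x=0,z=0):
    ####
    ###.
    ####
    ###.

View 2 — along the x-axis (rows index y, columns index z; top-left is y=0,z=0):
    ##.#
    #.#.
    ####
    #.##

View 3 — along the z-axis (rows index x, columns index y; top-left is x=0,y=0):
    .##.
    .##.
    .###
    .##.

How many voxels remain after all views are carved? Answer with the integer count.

25 voxels

start: 4×4×4 = 64 voxels
  1. axis=1 (XZ plane), |mask|=14  ⇒  voxels=56
  2. axis=0 (YZ plane), |mask|=12  ⇒  voxels=42
  3. axis=2 (XY plane), |mask|=9  ⇒  voxels=25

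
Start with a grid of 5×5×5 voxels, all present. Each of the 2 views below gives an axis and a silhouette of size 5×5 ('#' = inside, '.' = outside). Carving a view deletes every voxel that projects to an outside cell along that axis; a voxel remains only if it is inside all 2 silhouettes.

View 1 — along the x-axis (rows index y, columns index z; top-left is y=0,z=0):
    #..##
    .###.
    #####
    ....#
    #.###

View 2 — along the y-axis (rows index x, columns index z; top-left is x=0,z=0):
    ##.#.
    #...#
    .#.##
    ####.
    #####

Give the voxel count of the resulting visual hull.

initial block: 5^3 = 125
carve view 1 (along x, YZ-mask fill 16/25): 80 voxels remain
carve view 2 (along y, XZ-mask fill 17/25): 54 voxels remain

|visual hull| = 54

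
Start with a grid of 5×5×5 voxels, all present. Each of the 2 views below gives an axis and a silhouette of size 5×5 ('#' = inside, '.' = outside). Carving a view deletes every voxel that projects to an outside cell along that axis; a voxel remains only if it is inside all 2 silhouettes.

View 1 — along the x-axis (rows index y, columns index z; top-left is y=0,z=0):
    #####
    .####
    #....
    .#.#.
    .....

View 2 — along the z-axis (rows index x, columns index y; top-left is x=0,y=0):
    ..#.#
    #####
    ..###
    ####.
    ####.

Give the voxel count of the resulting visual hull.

40 voxels

before carving: 125 voxels (5×5×5)
carve view 1 (along x, YZ-mask fill 12/25): 60 voxels remain
carve view 2 (along z, XY-mask fill 18/25): 40 voxels remain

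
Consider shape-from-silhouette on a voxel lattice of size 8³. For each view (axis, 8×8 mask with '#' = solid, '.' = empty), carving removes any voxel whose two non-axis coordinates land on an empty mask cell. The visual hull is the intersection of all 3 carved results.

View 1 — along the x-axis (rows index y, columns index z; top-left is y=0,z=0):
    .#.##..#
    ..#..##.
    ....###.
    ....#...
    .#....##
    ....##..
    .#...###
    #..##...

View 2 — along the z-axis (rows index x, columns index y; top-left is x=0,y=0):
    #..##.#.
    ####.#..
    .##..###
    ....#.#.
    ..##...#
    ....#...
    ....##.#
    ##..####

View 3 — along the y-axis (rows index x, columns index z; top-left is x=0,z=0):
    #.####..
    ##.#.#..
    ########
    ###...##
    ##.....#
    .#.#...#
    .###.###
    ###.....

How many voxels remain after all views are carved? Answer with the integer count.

initial block: 8^3 = 512
carve view 1 (along x, YZ-mask fill 23/64): 184 voxels remain
carve view 2 (along z, XY-mask fill 29/64): 84 voxels remain
carve view 3 (along y, XZ-mask fill 37/64): 43 voxels remain

|visual hull| = 43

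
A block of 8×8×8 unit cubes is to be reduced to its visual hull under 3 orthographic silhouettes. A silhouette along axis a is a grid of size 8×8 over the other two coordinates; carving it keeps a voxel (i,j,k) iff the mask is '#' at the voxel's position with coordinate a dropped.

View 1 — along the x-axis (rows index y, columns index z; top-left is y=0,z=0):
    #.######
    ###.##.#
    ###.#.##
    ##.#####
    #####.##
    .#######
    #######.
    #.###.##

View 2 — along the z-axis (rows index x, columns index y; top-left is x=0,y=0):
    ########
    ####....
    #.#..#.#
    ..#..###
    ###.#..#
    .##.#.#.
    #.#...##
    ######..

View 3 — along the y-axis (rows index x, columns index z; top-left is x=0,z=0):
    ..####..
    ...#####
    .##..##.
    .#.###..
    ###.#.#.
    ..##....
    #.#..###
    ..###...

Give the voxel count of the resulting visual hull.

126 voxels

before carving: 512 voxels (8×8×8)
step 1: project along x, AND mask (53/64) → |grid| = 424
step 2: project along z, AND mask (39/64) → |grid| = 255
step 3: project along y, AND mask (32/64) → |grid| = 126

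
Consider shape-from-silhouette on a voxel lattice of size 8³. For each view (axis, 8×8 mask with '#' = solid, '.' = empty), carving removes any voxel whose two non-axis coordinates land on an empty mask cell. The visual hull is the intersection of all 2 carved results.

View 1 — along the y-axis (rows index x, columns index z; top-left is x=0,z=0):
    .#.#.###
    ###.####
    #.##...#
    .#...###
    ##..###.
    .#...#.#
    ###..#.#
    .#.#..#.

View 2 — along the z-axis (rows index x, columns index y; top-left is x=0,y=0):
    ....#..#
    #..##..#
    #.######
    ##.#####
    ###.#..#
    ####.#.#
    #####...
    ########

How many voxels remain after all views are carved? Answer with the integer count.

|visual hull| = 186

before carving: 512 voxels (8×8×8)
[1] y-view keeps 36 columns → grid now 288
[2] z-view keeps 44 columns → grid now 186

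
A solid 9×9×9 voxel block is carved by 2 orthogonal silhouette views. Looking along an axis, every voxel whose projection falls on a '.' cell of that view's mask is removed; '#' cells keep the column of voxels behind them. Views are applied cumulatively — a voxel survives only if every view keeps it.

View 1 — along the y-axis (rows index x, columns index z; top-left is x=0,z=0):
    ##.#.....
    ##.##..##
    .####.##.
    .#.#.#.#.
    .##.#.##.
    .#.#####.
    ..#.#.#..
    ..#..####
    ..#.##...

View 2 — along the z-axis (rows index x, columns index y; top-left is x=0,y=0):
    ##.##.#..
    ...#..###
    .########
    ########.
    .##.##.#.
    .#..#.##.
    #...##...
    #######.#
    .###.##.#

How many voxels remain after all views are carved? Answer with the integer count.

before carving: 729 voxels (9×9×9)
  1. axis=1 (XZ plane), |mask|=41  ⇒  voxels=369
  2. axis=2 (XY plane), |mask|=51  ⇒  voxels=235

remaining voxels: 235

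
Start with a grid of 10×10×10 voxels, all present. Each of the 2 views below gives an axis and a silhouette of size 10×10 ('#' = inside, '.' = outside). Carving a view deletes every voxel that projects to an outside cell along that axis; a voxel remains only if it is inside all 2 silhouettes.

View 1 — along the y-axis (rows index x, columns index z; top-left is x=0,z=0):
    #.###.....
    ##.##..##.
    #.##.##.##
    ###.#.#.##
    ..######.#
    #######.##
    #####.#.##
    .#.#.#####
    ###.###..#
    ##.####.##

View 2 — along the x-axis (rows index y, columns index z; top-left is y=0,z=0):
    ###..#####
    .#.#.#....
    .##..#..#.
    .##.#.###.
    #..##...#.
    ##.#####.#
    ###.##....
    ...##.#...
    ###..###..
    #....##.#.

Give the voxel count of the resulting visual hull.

357 voxels

full grid |V| = 1000
V1 y: intersect with XZ mask (70 set) -- 700 left
V2 x: intersect with YZ mask (51 set) -- 357 left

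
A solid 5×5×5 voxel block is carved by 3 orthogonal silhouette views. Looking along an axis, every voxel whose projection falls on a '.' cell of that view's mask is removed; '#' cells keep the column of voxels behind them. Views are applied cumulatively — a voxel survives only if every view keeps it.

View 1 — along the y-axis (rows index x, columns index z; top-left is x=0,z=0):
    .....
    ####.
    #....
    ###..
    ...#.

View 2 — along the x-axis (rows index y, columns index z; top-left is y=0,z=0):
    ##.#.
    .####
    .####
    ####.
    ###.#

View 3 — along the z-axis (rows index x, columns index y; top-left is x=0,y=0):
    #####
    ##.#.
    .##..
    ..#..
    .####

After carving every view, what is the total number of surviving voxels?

before carving: 125 voxels (5×5×5)
carve view 1 (along y, XZ-mask fill 9/25): 45 voxels remain
carve view 2 (along x, YZ-mask fill 19/25): 35 voxels remain
carve view 3 (along z, XY-mask fill 15/25): 15 voxels remain

remaining voxels: 15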